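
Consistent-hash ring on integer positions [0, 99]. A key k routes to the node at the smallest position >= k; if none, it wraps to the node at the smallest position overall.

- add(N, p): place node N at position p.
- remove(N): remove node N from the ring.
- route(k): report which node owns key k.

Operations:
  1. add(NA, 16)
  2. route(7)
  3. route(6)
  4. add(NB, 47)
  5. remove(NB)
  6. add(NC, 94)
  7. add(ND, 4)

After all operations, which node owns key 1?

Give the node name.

Answer: ND

Derivation:
Op 1: add NA@16 -> ring=[16:NA]
Op 2: route key 7: smallest pos >= 7 is 16 -> NA
Op 3: route key 6: smallest pos >= 6 is 16 -> NA
Op 4: add NB@47 -> ring=[16:NA,47:NB]
Op 5: remove NB -> ring=[16:NA]
Op 6: add NC@94 -> ring=[16:NA,94:NC]
Op 7: add ND@4 -> ring=[4:ND,16:NA,94:NC]
Final route key 1: smallest pos >= 1 is 4 -> ND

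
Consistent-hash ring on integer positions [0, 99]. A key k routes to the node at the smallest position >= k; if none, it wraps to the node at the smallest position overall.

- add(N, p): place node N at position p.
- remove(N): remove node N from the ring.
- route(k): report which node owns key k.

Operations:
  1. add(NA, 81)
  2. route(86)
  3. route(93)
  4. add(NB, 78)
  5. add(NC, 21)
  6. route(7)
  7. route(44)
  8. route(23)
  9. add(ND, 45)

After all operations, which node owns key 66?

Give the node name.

Answer: NB

Derivation:
Op 1: add NA@81 -> ring=[81:NA]
Op 2: route key 86: none >= 86, wrap to smallest pos 81 -> NA
Op 3: route key 93: none >= 93, wrap to smallest pos 81 -> NA
Op 4: add NB@78 -> ring=[78:NB,81:NA]
Op 5: add NC@21 -> ring=[21:NC,78:NB,81:NA]
Op 6: route key 7: smallest pos >= 7 is 21 -> NC
Op 7: route key 44: smallest pos >= 44 is 78 -> NB
Op 8: route key 23: smallest pos >= 23 is 78 -> NB
Op 9: add ND@45 -> ring=[21:NC,45:ND,78:NB,81:NA]
Final route key 66: smallest pos >= 66 is 78 -> NB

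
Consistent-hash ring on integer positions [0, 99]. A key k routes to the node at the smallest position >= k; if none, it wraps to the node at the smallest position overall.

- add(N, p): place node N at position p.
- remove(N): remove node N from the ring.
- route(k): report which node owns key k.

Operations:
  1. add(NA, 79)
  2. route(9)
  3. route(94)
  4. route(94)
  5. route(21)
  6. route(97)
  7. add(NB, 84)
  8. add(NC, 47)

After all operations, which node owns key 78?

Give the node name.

Answer: NA

Derivation:
Op 1: add NA@79 -> ring=[79:NA]
Op 2: route key 9: smallest pos >= 9 is 79 -> NA
Op 3: route key 94: none >= 94, wrap to smallest pos 79 -> NA
Op 4: route key 94: none >= 94, wrap to smallest pos 79 -> NA
Op 5: route key 21: smallest pos >= 21 is 79 -> NA
Op 6: route key 97: none >= 97, wrap to smallest pos 79 -> NA
Op 7: add NB@84 -> ring=[79:NA,84:NB]
Op 8: add NC@47 -> ring=[47:NC,79:NA,84:NB]
Final route key 78: smallest pos >= 78 is 79 -> NA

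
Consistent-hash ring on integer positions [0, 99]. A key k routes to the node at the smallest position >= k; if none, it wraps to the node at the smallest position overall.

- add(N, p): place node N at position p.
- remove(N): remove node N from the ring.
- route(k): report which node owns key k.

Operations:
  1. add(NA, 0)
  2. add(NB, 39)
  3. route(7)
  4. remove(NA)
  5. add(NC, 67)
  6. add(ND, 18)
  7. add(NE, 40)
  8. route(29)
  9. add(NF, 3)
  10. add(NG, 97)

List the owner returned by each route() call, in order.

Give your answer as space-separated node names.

Answer: NB NB

Derivation:
Op 1: add NA@0 -> ring=[0:NA]
Op 2: add NB@39 -> ring=[0:NA,39:NB]
Op 3: route key 7: smallest pos >= 7 is 39 -> NB
Op 4: remove NA -> ring=[39:NB]
Op 5: add NC@67 -> ring=[39:NB,67:NC]
Op 6: add ND@18 -> ring=[18:ND,39:NB,67:NC]
Op 7: add NE@40 -> ring=[18:ND,39:NB,40:NE,67:NC]
Op 8: route key 29: smallest pos >= 29 is 39 -> NB
Op 9: add NF@3 -> ring=[3:NF,18:ND,39:NB,40:NE,67:NC]
Op 10: add NG@97 -> ring=[3:NF,18:ND,39:NB,40:NE,67:NC,97:NG]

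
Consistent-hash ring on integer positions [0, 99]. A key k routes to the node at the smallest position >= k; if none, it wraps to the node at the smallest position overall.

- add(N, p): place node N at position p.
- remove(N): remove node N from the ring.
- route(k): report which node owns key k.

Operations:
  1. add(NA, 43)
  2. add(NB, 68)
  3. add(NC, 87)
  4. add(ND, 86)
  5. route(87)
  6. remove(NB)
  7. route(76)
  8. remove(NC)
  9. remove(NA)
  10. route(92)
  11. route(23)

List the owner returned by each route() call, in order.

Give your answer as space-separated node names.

Answer: NC ND ND ND

Derivation:
Op 1: add NA@43 -> ring=[43:NA]
Op 2: add NB@68 -> ring=[43:NA,68:NB]
Op 3: add NC@87 -> ring=[43:NA,68:NB,87:NC]
Op 4: add ND@86 -> ring=[43:NA,68:NB,86:ND,87:NC]
Op 5: route key 87: smallest pos >= 87 is 87 -> NC
Op 6: remove NB -> ring=[43:NA,86:ND,87:NC]
Op 7: route key 76: smallest pos >= 76 is 86 -> ND
Op 8: remove NC -> ring=[43:NA,86:ND]
Op 9: remove NA -> ring=[86:ND]
Op 10: route key 92: none >= 92, wrap to smallest pos 86 -> ND
Op 11: route key 23: smallest pos >= 23 is 86 -> ND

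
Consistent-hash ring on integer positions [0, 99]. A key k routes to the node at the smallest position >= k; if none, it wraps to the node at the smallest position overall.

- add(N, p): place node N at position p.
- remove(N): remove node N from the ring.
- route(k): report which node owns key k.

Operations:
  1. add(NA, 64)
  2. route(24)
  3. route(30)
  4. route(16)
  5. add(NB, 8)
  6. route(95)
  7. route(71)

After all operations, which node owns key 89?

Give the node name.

Op 1: add NA@64 -> ring=[64:NA]
Op 2: route key 24: smallest pos >= 24 is 64 -> NA
Op 3: route key 30: smallest pos >= 30 is 64 -> NA
Op 4: route key 16: smallest pos >= 16 is 64 -> NA
Op 5: add NB@8 -> ring=[8:NB,64:NA]
Op 6: route key 95: none >= 95, wrap to smallest pos 8 -> NB
Op 7: route key 71: none >= 71, wrap to smallest pos 8 -> NB
Final route key 89: none >= 89, wrap to smallest pos 8 -> NB

Answer: NB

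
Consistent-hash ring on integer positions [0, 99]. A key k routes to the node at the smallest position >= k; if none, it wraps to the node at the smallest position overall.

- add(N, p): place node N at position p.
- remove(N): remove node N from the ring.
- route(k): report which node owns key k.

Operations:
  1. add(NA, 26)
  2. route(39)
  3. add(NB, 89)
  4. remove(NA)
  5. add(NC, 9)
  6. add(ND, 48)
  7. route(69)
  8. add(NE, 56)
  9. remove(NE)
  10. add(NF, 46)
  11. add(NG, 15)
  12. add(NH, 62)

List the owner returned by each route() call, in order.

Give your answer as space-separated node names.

Op 1: add NA@26 -> ring=[26:NA]
Op 2: route key 39: none >= 39, wrap to smallest pos 26 -> NA
Op 3: add NB@89 -> ring=[26:NA,89:NB]
Op 4: remove NA -> ring=[89:NB]
Op 5: add NC@9 -> ring=[9:NC,89:NB]
Op 6: add ND@48 -> ring=[9:NC,48:ND,89:NB]
Op 7: route key 69: smallest pos >= 69 is 89 -> NB
Op 8: add NE@56 -> ring=[9:NC,48:ND,56:NE,89:NB]
Op 9: remove NE -> ring=[9:NC,48:ND,89:NB]
Op 10: add NF@46 -> ring=[9:NC,46:NF,48:ND,89:NB]
Op 11: add NG@15 -> ring=[9:NC,15:NG,46:NF,48:ND,89:NB]
Op 12: add NH@62 -> ring=[9:NC,15:NG,46:NF,48:ND,62:NH,89:NB]

Answer: NA NB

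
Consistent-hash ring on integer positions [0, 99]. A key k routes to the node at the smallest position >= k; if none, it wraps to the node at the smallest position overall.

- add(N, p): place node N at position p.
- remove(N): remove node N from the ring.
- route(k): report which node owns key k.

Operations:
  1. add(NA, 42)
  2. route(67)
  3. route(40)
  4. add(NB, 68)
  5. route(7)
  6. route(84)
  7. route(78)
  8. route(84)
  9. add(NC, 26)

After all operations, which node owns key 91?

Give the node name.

Op 1: add NA@42 -> ring=[42:NA]
Op 2: route key 67: none >= 67, wrap to smallest pos 42 -> NA
Op 3: route key 40: smallest pos >= 40 is 42 -> NA
Op 4: add NB@68 -> ring=[42:NA,68:NB]
Op 5: route key 7: smallest pos >= 7 is 42 -> NA
Op 6: route key 84: none >= 84, wrap to smallest pos 42 -> NA
Op 7: route key 78: none >= 78, wrap to smallest pos 42 -> NA
Op 8: route key 84: none >= 84, wrap to smallest pos 42 -> NA
Op 9: add NC@26 -> ring=[26:NC,42:NA,68:NB]
Final route key 91: none >= 91, wrap to smallest pos 26 -> NC

Answer: NC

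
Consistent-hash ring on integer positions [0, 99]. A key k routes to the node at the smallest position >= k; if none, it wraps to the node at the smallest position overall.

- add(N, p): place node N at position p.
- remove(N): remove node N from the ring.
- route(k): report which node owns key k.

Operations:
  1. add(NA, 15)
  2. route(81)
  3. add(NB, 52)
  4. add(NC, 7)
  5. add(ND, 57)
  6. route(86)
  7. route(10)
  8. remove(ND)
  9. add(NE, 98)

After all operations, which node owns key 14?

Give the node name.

Op 1: add NA@15 -> ring=[15:NA]
Op 2: route key 81: none >= 81, wrap to smallest pos 15 -> NA
Op 3: add NB@52 -> ring=[15:NA,52:NB]
Op 4: add NC@7 -> ring=[7:NC,15:NA,52:NB]
Op 5: add ND@57 -> ring=[7:NC,15:NA,52:NB,57:ND]
Op 6: route key 86: none >= 86, wrap to smallest pos 7 -> NC
Op 7: route key 10: smallest pos >= 10 is 15 -> NA
Op 8: remove ND -> ring=[7:NC,15:NA,52:NB]
Op 9: add NE@98 -> ring=[7:NC,15:NA,52:NB,98:NE]
Final route key 14: smallest pos >= 14 is 15 -> NA

Answer: NA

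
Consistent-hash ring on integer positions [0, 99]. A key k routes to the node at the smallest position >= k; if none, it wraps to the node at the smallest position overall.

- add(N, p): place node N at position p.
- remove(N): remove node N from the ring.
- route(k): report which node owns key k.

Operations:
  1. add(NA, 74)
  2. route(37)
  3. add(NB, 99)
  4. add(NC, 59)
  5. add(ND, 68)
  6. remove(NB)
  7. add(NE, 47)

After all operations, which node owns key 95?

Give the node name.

Op 1: add NA@74 -> ring=[74:NA]
Op 2: route key 37: smallest pos >= 37 is 74 -> NA
Op 3: add NB@99 -> ring=[74:NA,99:NB]
Op 4: add NC@59 -> ring=[59:NC,74:NA,99:NB]
Op 5: add ND@68 -> ring=[59:NC,68:ND,74:NA,99:NB]
Op 6: remove NB -> ring=[59:NC,68:ND,74:NA]
Op 7: add NE@47 -> ring=[47:NE,59:NC,68:ND,74:NA]
Final route key 95: none >= 95, wrap to smallest pos 47 -> NE

Answer: NE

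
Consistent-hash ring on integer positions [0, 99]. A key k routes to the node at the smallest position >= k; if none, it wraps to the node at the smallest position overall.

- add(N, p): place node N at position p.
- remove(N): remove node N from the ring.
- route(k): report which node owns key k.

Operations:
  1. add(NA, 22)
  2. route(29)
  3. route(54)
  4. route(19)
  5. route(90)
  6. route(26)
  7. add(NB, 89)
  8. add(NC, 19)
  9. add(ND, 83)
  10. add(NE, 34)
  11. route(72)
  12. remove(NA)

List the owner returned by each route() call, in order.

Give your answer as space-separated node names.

Answer: NA NA NA NA NA ND

Derivation:
Op 1: add NA@22 -> ring=[22:NA]
Op 2: route key 29: none >= 29, wrap to smallest pos 22 -> NA
Op 3: route key 54: none >= 54, wrap to smallest pos 22 -> NA
Op 4: route key 19: smallest pos >= 19 is 22 -> NA
Op 5: route key 90: none >= 90, wrap to smallest pos 22 -> NA
Op 6: route key 26: none >= 26, wrap to smallest pos 22 -> NA
Op 7: add NB@89 -> ring=[22:NA,89:NB]
Op 8: add NC@19 -> ring=[19:NC,22:NA,89:NB]
Op 9: add ND@83 -> ring=[19:NC,22:NA,83:ND,89:NB]
Op 10: add NE@34 -> ring=[19:NC,22:NA,34:NE,83:ND,89:NB]
Op 11: route key 72: smallest pos >= 72 is 83 -> ND
Op 12: remove NA -> ring=[19:NC,34:NE,83:ND,89:NB]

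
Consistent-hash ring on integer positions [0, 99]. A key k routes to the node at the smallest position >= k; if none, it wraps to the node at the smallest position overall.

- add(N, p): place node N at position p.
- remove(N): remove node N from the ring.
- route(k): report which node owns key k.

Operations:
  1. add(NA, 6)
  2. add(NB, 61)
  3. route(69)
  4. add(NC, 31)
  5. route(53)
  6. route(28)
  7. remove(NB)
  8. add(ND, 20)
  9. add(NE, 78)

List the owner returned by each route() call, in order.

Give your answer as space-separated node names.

Answer: NA NB NC

Derivation:
Op 1: add NA@6 -> ring=[6:NA]
Op 2: add NB@61 -> ring=[6:NA,61:NB]
Op 3: route key 69: none >= 69, wrap to smallest pos 6 -> NA
Op 4: add NC@31 -> ring=[6:NA,31:NC,61:NB]
Op 5: route key 53: smallest pos >= 53 is 61 -> NB
Op 6: route key 28: smallest pos >= 28 is 31 -> NC
Op 7: remove NB -> ring=[6:NA,31:NC]
Op 8: add ND@20 -> ring=[6:NA,20:ND,31:NC]
Op 9: add NE@78 -> ring=[6:NA,20:ND,31:NC,78:NE]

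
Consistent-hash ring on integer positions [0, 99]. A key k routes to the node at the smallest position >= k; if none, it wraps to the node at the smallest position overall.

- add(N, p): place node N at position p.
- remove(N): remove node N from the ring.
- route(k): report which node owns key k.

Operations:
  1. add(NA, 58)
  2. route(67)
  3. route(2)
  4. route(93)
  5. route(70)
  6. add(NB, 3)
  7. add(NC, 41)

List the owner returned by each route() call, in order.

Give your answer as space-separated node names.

Answer: NA NA NA NA

Derivation:
Op 1: add NA@58 -> ring=[58:NA]
Op 2: route key 67: none >= 67, wrap to smallest pos 58 -> NA
Op 3: route key 2: smallest pos >= 2 is 58 -> NA
Op 4: route key 93: none >= 93, wrap to smallest pos 58 -> NA
Op 5: route key 70: none >= 70, wrap to smallest pos 58 -> NA
Op 6: add NB@3 -> ring=[3:NB,58:NA]
Op 7: add NC@41 -> ring=[3:NB,41:NC,58:NA]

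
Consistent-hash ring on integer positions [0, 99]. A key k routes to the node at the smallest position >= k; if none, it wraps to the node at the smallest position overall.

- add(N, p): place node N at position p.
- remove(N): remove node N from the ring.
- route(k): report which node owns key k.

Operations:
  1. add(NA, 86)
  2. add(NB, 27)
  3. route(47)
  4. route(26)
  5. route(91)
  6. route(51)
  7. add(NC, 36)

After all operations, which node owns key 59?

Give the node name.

Op 1: add NA@86 -> ring=[86:NA]
Op 2: add NB@27 -> ring=[27:NB,86:NA]
Op 3: route key 47: smallest pos >= 47 is 86 -> NA
Op 4: route key 26: smallest pos >= 26 is 27 -> NB
Op 5: route key 91: none >= 91, wrap to smallest pos 27 -> NB
Op 6: route key 51: smallest pos >= 51 is 86 -> NA
Op 7: add NC@36 -> ring=[27:NB,36:NC,86:NA]
Final route key 59: smallest pos >= 59 is 86 -> NA

Answer: NA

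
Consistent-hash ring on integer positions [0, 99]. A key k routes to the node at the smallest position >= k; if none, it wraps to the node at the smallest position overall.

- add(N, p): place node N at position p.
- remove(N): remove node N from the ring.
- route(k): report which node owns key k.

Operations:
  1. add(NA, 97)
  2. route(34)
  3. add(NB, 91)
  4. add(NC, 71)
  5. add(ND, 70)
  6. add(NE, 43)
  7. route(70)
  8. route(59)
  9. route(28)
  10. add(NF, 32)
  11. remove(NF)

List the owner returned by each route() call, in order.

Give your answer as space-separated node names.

Op 1: add NA@97 -> ring=[97:NA]
Op 2: route key 34: smallest pos >= 34 is 97 -> NA
Op 3: add NB@91 -> ring=[91:NB,97:NA]
Op 4: add NC@71 -> ring=[71:NC,91:NB,97:NA]
Op 5: add ND@70 -> ring=[70:ND,71:NC,91:NB,97:NA]
Op 6: add NE@43 -> ring=[43:NE,70:ND,71:NC,91:NB,97:NA]
Op 7: route key 70: smallest pos >= 70 is 70 -> ND
Op 8: route key 59: smallest pos >= 59 is 70 -> ND
Op 9: route key 28: smallest pos >= 28 is 43 -> NE
Op 10: add NF@32 -> ring=[32:NF,43:NE,70:ND,71:NC,91:NB,97:NA]
Op 11: remove NF -> ring=[43:NE,70:ND,71:NC,91:NB,97:NA]

Answer: NA ND ND NE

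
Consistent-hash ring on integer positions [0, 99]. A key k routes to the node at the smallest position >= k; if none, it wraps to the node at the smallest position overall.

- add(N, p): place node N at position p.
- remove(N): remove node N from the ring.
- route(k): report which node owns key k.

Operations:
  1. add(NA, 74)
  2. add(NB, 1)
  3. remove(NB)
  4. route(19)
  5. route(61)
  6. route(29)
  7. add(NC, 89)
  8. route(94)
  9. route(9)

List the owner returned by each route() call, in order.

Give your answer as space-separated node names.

Op 1: add NA@74 -> ring=[74:NA]
Op 2: add NB@1 -> ring=[1:NB,74:NA]
Op 3: remove NB -> ring=[74:NA]
Op 4: route key 19: smallest pos >= 19 is 74 -> NA
Op 5: route key 61: smallest pos >= 61 is 74 -> NA
Op 6: route key 29: smallest pos >= 29 is 74 -> NA
Op 7: add NC@89 -> ring=[74:NA,89:NC]
Op 8: route key 94: none >= 94, wrap to smallest pos 74 -> NA
Op 9: route key 9: smallest pos >= 9 is 74 -> NA

Answer: NA NA NA NA NA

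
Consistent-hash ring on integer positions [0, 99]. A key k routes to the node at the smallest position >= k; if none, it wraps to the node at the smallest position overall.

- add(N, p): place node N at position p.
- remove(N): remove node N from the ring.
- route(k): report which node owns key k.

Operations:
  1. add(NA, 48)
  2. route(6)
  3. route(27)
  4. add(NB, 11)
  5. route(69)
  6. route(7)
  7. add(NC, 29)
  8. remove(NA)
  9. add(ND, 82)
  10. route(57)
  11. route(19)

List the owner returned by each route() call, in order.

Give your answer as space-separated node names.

Op 1: add NA@48 -> ring=[48:NA]
Op 2: route key 6: smallest pos >= 6 is 48 -> NA
Op 3: route key 27: smallest pos >= 27 is 48 -> NA
Op 4: add NB@11 -> ring=[11:NB,48:NA]
Op 5: route key 69: none >= 69, wrap to smallest pos 11 -> NB
Op 6: route key 7: smallest pos >= 7 is 11 -> NB
Op 7: add NC@29 -> ring=[11:NB,29:NC,48:NA]
Op 8: remove NA -> ring=[11:NB,29:NC]
Op 9: add ND@82 -> ring=[11:NB,29:NC,82:ND]
Op 10: route key 57: smallest pos >= 57 is 82 -> ND
Op 11: route key 19: smallest pos >= 19 is 29 -> NC

Answer: NA NA NB NB ND NC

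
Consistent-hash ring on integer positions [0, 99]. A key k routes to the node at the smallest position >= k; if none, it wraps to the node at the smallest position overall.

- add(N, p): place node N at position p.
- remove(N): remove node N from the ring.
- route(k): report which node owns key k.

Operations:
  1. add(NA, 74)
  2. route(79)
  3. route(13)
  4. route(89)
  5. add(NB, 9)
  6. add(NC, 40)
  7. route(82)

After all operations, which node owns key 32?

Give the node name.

Op 1: add NA@74 -> ring=[74:NA]
Op 2: route key 79: none >= 79, wrap to smallest pos 74 -> NA
Op 3: route key 13: smallest pos >= 13 is 74 -> NA
Op 4: route key 89: none >= 89, wrap to smallest pos 74 -> NA
Op 5: add NB@9 -> ring=[9:NB,74:NA]
Op 6: add NC@40 -> ring=[9:NB,40:NC,74:NA]
Op 7: route key 82: none >= 82, wrap to smallest pos 9 -> NB
Final route key 32: smallest pos >= 32 is 40 -> NC

Answer: NC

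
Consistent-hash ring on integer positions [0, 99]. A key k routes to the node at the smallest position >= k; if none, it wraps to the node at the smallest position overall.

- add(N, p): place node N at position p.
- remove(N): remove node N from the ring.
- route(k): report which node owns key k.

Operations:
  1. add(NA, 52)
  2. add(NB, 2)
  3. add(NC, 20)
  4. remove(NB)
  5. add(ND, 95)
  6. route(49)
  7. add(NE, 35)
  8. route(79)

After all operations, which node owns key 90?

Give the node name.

Answer: ND

Derivation:
Op 1: add NA@52 -> ring=[52:NA]
Op 2: add NB@2 -> ring=[2:NB,52:NA]
Op 3: add NC@20 -> ring=[2:NB,20:NC,52:NA]
Op 4: remove NB -> ring=[20:NC,52:NA]
Op 5: add ND@95 -> ring=[20:NC,52:NA,95:ND]
Op 6: route key 49: smallest pos >= 49 is 52 -> NA
Op 7: add NE@35 -> ring=[20:NC,35:NE,52:NA,95:ND]
Op 8: route key 79: smallest pos >= 79 is 95 -> ND
Final route key 90: smallest pos >= 90 is 95 -> ND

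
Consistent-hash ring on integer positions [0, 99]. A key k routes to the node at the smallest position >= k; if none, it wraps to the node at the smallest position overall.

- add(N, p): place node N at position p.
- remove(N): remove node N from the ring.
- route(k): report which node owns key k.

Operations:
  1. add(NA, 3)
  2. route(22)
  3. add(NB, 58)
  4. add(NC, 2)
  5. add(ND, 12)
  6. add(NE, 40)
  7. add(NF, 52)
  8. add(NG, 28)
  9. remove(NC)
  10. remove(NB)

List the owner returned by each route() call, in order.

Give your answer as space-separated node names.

Op 1: add NA@3 -> ring=[3:NA]
Op 2: route key 22: none >= 22, wrap to smallest pos 3 -> NA
Op 3: add NB@58 -> ring=[3:NA,58:NB]
Op 4: add NC@2 -> ring=[2:NC,3:NA,58:NB]
Op 5: add ND@12 -> ring=[2:NC,3:NA,12:ND,58:NB]
Op 6: add NE@40 -> ring=[2:NC,3:NA,12:ND,40:NE,58:NB]
Op 7: add NF@52 -> ring=[2:NC,3:NA,12:ND,40:NE,52:NF,58:NB]
Op 8: add NG@28 -> ring=[2:NC,3:NA,12:ND,28:NG,40:NE,52:NF,58:NB]
Op 9: remove NC -> ring=[3:NA,12:ND,28:NG,40:NE,52:NF,58:NB]
Op 10: remove NB -> ring=[3:NA,12:ND,28:NG,40:NE,52:NF]

Answer: NA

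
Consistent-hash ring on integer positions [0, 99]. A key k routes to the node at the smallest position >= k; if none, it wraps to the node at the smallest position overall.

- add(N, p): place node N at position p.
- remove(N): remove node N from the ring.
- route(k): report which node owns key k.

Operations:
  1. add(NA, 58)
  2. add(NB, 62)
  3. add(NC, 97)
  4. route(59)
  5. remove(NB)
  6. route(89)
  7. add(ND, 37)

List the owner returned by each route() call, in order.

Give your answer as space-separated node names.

Op 1: add NA@58 -> ring=[58:NA]
Op 2: add NB@62 -> ring=[58:NA,62:NB]
Op 3: add NC@97 -> ring=[58:NA,62:NB,97:NC]
Op 4: route key 59: smallest pos >= 59 is 62 -> NB
Op 5: remove NB -> ring=[58:NA,97:NC]
Op 6: route key 89: smallest pos >= 89 is 97 -> NC
Op 7: add ND@37 -> ring=[37:ND,58:NA,97:NC]

Answer: NB NC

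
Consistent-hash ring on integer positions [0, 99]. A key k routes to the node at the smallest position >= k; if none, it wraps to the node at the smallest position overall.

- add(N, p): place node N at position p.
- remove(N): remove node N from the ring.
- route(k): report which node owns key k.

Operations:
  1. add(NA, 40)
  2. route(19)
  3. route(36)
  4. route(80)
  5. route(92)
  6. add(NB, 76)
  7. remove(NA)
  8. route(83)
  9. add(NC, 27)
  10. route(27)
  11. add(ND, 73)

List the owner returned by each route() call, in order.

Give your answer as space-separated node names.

Op 1: add NA@40 -> ring=[40:NA]
Op 2: route key 19: smallest pos >= 19 is 40 -> NA
Op 3: route key 36: smallest pos >= 36 is 40 -> NA
Op 4: route key 80: none >= 80, wrap to smallest pos 40 -> NA
Op 5: route key 92: none >= 92, wrap to smallest pos 40 -> NA
Op 6: add NB@76 -> ring=[40:NA,76:NB]
Op 7: remove NA -> ring=[76:NB]
Op 8: route key 83: none >= 83, wrap to smallest pos 76 -> NB
Op 9: add NC@27 -> ring=[27:NC,76:NB]
Op 10: route key 27: smallest pos >= 27 is 27 -> NC
Op 11: add ND@73 -> ring=[27:NC,73:ND,76:NB]

Answer: NA NA NA NA NB NC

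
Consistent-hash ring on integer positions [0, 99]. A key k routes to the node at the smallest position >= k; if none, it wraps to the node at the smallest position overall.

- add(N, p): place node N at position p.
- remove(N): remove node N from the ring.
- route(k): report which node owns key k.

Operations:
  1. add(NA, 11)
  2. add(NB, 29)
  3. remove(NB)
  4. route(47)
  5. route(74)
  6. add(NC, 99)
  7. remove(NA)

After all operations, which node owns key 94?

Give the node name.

Answer: NC

Derivation:
Op 1: add NA@11 -> ring=[11:NA]
Op 2: add NB@29 -> ring=[11:NA,29:NB]
Op 3: remove NB -> ring=[11:NA]
Op 4: route key 47: none >= 47, wrap to smallest pos 11 -> NA
Op 5: route key 74: none >= 74, wrap to smallest pos 11 -> NA
Op 6: add NC@99 -> ring=[11:NA,99:NC]
Op 7: remove NA -> ring=[99:NC]
Final route key 94: smallest pos >= 94 is 99 -> NC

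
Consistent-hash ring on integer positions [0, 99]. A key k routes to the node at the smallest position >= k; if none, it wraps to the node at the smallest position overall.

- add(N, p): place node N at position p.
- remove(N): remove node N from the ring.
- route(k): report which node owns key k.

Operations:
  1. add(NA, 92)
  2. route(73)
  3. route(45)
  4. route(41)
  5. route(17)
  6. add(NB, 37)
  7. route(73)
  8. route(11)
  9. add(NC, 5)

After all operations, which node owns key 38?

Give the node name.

Op 1: add NA@92 -> ring=[92:NA]
Op 2: route key 73: smallest pos >= 73 is 92 -> NA
Op 3: route key 45: smallest pos >= 45 is 92 -> NA
Op 4: route key 41: smallest pos >= 41 is 92 -> NA
Op 5: route key 17: smallest pos >= 17 is 92 -> NA
Op 6: add NB@37 -> ring=[37:NB,92:NA]
Op 7: route key 73: smallest pos >= 73 is 92 -> NA
Op 8: route key 11: smallest pos >= 11 is 37 -> NB
Op 9: add NC@5 -> ring=[5:NC,37:NB,92:NA]
Final route key 38: smallest pos >= 38 is 92 -> NA

Answer: NA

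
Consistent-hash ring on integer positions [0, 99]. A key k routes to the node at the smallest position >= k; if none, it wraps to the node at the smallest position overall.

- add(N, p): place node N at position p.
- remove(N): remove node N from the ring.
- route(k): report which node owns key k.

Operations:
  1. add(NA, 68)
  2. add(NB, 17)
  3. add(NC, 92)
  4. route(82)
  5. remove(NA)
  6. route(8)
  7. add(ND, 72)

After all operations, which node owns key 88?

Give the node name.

Answer: NC

Derivation:
Op 1: add NA@68 -> ring=[68:NA]
Op 2: add NB@17 -> ring=[17:NB,68:NA]
Op 3: add NC@92 -> ring=[17:NB,68:NA,92:NC]
Op 4: route key 82: smallest pos >= 82 is 92 -> NC
Op 5: remove NA -> ring=[17:NB,92:NC]
Op 6: route key 8: smallest pos >= 8 is 17 -> NB
Op 7: add ND@72 -> ring=[17:NB,72:ND,92:NC]
Final route key 88: smallest pos >= 88 is 92 -> NC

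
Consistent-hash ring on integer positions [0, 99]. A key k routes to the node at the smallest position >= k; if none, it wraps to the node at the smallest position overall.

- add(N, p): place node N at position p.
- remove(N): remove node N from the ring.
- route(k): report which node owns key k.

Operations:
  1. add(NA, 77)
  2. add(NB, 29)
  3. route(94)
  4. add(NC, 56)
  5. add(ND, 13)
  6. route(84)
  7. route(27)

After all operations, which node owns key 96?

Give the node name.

Answer: ND

Derivation:
Op 1: add NA@77 -> ring=[77:NA]
Op 2: add NB@29 -> ring=[29:NB,77:NA]
Op 3: route key 94: none >= 94, wrap to smallest pos 29 -> NB
Op 4: add NC@56 -> ring=[29:NB,56:NC,77:NA]
Op 5: add ND@13 -> ring=[13:ND,29:NB,56:NC,77:NA]
Op 6: route key 84: none >= 84, wrap to smallest pos 13 -> ND
Op 7: route key 27: smallest pos >= 27 is 29 -> NB
Final route key 96: none >= 96, wrap to smallest pos 13 -> ND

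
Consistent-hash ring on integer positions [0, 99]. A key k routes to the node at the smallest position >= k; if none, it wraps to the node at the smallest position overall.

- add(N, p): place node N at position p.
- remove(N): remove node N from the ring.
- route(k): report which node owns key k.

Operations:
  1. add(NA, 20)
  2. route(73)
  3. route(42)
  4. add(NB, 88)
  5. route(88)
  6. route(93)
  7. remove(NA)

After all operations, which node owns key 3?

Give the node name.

Op 1: add NA@20 -> ring=[20:NA]
Op 2: route key 73: none >= 73, wrap to smallest pos 20 -> NA
Op 3: route key 42: none >= 42, wrap to smallest pos 20 -> NA
Op 4: add NB@88 -> ring=[20:NA,88:NB]
Op 5: route key 88: smallest pos >= 88 is 88 -> NB
Op 6: route key 93: none >= 93, wrap to smallest pos 20 -> NA
Op 7: remove NA -> ring=[88:NB]
Final route key 3: smallest pos >= 3 is 88 -> NB

Answer: NB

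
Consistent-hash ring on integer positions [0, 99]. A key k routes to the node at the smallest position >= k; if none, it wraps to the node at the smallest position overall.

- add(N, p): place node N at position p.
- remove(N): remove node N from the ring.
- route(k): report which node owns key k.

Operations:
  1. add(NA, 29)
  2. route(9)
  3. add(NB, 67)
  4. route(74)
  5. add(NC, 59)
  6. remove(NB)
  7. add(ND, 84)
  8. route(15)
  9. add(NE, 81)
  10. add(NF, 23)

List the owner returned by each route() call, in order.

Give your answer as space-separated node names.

Answer: NA NA NA

Derivation:
Op 1: add NA@29 -> ring=[29:NA]
Op 2: route key 9: smallest pos >= 9 is 29 -> NA
Op 3: add NB@67 -> ring=[29:NA,67:NB]
Op 4: route key 74: none >= 74, wrap to smallest pos 29 -> NA
Op 5: add NC@59 -> ring=[29:NA,59:NC,67:NB]
Op 6: remove NB -> ring=[29:NA,59:NC]
Op 7: add ND@84 -> ring=[29:NA,59:NC,84:ND]
Op 8: route key 15: smallest pos >= 15 is 29 -> NA
Op 9: add NE@81 -> ring=[29:NA,59:NC,81:NE,84:ND]
Op 10: add NF@23 -> ring=[23:NF,29:NA,59:NC,81:NE,84:ND]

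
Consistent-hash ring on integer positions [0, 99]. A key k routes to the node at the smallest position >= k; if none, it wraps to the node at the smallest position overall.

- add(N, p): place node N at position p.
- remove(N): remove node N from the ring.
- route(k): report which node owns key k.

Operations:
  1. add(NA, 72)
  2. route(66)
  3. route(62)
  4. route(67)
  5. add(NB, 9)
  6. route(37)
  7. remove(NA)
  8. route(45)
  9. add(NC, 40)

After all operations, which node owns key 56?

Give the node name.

Answer: NB

Derivation:
Op 1: add NA@72 -> ring=[72:NA]
Op 2: route key 66: smallest pos >= 66 is 72 -> NA
Op 3: route key 62: smallest pos >= 62 is 72 -> NA
Op 4: route key 67: smallest pos >= 67 is 72 -> NA
Op 5: add NB@9 -> ring=[9:NB,72:NA]
Op 6: route key 37: smallest pos >= 37 is 72 -> NA
Op 7: remove NA -> ring=[9:NB]
Op 8: route key 45: none >= 45, wrap to smallest pos 9 -> NB
Op 9: add NC@40 -> ring=[9:NB,40:NC]
Final route key 56: none >= 56, wrap to smallest pos 9 -> NB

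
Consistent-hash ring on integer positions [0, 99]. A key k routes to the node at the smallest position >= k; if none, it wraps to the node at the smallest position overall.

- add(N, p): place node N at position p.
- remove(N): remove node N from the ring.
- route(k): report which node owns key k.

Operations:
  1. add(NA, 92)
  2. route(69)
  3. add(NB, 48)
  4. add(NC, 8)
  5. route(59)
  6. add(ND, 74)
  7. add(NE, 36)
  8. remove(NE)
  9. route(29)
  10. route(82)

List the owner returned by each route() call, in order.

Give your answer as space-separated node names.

Answer: NA NA NB NA

Derivation:
Op 1: add NA@92 -> ring=[92:NA]
Op 2: route key 69: smallest pos >= 69 is 92 -> NA
Op 3: add NB@48 -> ring=[48:NB,92:NA]
Op 4: add NC@8 -> ring=[8:NC,48:NB,92:NA]
Op 5: route key 59: smallest pos >= 59 is 92 -> NA
Op 6: add ND@74 -> ring=[8:NC,48:NB,74:ND,92:NA]
Op 7: add NE@36 -> ring=[8:NC,36:NE,48:NB,74:ND,92:NA]
Op 8: remove NE -> ring=[8:NC,48:NB,74:ND,92:NA]
Op 9: route key 29: smallest pos >= 29 is 48 -> NB
Op 10: route key 82: smallest pos >= 82 is 92 -> NA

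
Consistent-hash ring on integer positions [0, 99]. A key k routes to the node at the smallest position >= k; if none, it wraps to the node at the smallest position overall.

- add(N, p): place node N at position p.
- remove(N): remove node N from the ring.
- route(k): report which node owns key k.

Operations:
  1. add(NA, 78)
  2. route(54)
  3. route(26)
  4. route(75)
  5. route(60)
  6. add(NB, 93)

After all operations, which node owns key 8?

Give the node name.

Op 1: add NA@78 -> ring=[78:NA]
Op 2: route key 54: smallest pos >= 54 is 78 -> NA
Op 3: route key 26: smallest pos >= 26 is 78 -> NA
Op 4: route key 75: smallest pos >= 75 is 78 -> NA
Op 5: route key 60: smallest pos >= 60 is 78 -> NA
Op 6: add NB@93 -> ring=[78:NA,93:NB]
Final route key 8: smallest pos >= 8 is 78 -> NA

Answer: NA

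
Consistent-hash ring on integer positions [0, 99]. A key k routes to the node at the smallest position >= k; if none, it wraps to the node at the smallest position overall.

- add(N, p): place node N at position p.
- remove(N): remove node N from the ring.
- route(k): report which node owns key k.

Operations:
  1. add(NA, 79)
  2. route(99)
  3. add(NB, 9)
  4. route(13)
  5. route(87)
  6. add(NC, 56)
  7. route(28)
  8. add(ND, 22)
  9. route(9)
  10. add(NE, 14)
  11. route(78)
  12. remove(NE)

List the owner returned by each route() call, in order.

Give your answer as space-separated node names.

Answer: NA NA NB NC NB NA

Derivation:
Op 1: add NA@79 -> ring=[79:NA]
Op 2: route key 99: none >= 99, wrap to smallest pos 79 -> NA
Op 3: add NB@9 -> ring=[9:NB,79:NA]
Op 4: route key 13: smallest pos >= 13 is 79 -> NA
Op 5: route key 87: none >= 87, wrap to smallest pos 9 -> NB
Op 6: add NC@56 -> ring=[9:NB,56:NC,79:NA]
Op 7: route key 28: smallest pos >= 28 is 56 -> NC
Op 8: add ND@22 -> ring=[9:NB,22:ND,56:NC,79:NA]
Op 9: route key 9: smallest pos >= 9 is 9 -> NB
Op 10: add NE@14 -> ring=[9:NB,14:NE,22:ND,56:NC,79:NA]
Op 11: route key 78: smallest pos >= 78 is 79 -> NA
Op 12: remove NE -> ring=[9:NB,22:ND,56:NC,79:NA]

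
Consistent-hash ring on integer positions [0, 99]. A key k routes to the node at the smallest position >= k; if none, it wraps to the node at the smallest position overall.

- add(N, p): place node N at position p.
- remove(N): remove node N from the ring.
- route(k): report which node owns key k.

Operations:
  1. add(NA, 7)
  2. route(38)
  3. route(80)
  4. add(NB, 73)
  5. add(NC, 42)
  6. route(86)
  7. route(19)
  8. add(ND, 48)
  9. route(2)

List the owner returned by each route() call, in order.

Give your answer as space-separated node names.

Op 1: add NA@7 -> ring=[7:NA]
Op 2: route key 38: none >= 38, wrap to smallest pos 7 -> NA
Op 3: route key 80: none >= 80, wrap to smallest pos 7 -> NA
Op 4: add NB@73 -> ring=[7:NA,73:NB]
Op 5: add NC@42 -> ring=[7:NA,42:NC,73:NB]
Op 6: route key 86: none >= 86, wrap to smallest pos 7 -> NA
Op 7: route key 19: smallest pos >= 19 is 42 -> NC
Op 8: add ND@48 -> ring=[7:NA,42:NC,48:ND,73:NB]
Op 9: route key 2: smallest pos >= 2 is 7 -> NA

Answer: NA NA NA NC NA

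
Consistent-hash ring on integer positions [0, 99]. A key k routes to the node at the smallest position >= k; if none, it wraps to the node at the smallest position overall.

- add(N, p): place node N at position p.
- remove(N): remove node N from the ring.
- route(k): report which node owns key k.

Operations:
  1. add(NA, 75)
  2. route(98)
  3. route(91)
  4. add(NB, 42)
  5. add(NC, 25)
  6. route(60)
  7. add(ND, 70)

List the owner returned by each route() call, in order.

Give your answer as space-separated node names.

Answer: NA NA NA

Derivation:
Op 1: add NA@75 -> ring=[75:NA]
Op 2: route key 98: none >= 98, wrap to smallest pos 75 -> NA
Op 3: route key 91: none >= 91, wrap to smallest pos 75 -> NA
Op 4: add NB@42 -> ring=[42:NB,75:NA]
Op 5: add NC@25 -> ring=[25:NC,42:NB,75:NA]
Op 6: route key 60: smallest pos >= 60 is 75 -> NA
Op 7: add ND@70 -> ring=[25:NC,42:NB,70:ND,75:NA]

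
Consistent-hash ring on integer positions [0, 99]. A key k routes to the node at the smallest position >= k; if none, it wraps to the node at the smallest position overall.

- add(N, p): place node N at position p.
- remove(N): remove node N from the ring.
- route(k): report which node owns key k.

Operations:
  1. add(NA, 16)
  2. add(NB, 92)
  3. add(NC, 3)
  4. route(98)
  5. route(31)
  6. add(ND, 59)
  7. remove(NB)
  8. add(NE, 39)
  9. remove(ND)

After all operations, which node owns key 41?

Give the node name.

Op 1: add NA@16 -> ring=[16:NA]
Op 2: add NB@92 -> ring=[16:NA,92:NB]
Op 3: add NC@3 -> ring=[3:NC,16:NA,92:NB]
Op 4: route key 98: none >= 98, wrap to smallest pos 3 -> NC
Op 5: route key 31: smallest pos >= 31 is 92 -> NB
Op 6: add ND@59 -> ring=[3:NC,16:NA,59:ND,92:NB]
Op 7: remove NB -> ring=[3:NC,16:NA,59:ND]
Op 8: add NE@39 -> ring=[3:NC,16:NA,39:NE,59:ND]
Op 9: remove ND -> ring=[3:NC,16:NA,39:NE]
Final route key 41: none >= 41, wrap to smallest pos 3 -> NC

Answer: NC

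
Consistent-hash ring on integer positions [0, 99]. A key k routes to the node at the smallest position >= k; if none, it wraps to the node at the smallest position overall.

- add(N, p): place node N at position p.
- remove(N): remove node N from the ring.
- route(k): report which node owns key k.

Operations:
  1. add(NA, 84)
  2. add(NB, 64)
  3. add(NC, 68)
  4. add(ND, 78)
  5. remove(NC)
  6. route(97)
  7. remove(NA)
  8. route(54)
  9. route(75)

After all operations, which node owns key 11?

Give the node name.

Answer: NB

Derivation:
Op 1: add NA@84 -> ring=[84:NA]
Op 2: add NB@64 -> ring=[64:NB,84:NA]
Op 3: add NC@68 -> ring=[64:NB,68:NC,84:NA]
Op 4: add ND@78 -> ring=[64:NB,68:NC,78:ND,84:NA]
Op 5: remove NC -> ring=[64:NB,78:ND,84:NA]
Op 6: route key 97: none >= 97, wrap to smallest pos 64 -> NB
Op 7: remove NA -> ring=[64:NB,78:ND]
Op 8: route key 54: smallest pos >= 54 is 64 -> NB
Op 9: route key 75: smallest pos >= 75 is 78 -> ND
Final route key 11: smallest pos >= 11 is 64 -> NB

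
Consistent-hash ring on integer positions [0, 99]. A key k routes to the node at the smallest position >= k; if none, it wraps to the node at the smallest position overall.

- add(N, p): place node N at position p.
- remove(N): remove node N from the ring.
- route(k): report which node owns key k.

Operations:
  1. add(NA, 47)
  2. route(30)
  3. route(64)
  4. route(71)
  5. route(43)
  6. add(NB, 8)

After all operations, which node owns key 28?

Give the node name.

Answer: NA

Derivation:
Op 1: add NA@47 -> ring=[47:NA]
Op 2: route key 30: smallest pos >= 30 is 47 -> NA
Op 3: route key 64: none >= 64, wrap to smallest pos 47 -> NA
Op 4: route key 71: none >= 71, wrap to smallest pos 47 -> NA
Op 5: route key 43: smallest pos >= 43 is 47 -> NA
Op 6: add NB@8 -> ring=[8:NB,47:NA]
Final route key 28: smallest pos >= 28 is 47 -> NA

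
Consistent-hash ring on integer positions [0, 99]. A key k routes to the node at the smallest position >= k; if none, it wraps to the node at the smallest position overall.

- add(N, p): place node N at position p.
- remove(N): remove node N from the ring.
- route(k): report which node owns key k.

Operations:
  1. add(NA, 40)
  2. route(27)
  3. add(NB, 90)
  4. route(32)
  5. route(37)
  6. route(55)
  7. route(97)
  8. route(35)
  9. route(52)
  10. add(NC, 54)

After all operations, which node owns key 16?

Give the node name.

Op 1: add NA@40 -> ring=[40:NA]
Op 2: route key 27: smallest pos >= 27 is 40 -> NA
Op 3: add NB@90 -> ring=[40:NA,90:NB]
Op 4: route key 32: smallest pos >= 32 is 40 -> NA
Op 5: route key 37: smallest pos >= 37 is 40 -> NA
Op 6: route key 55: smallest pos >= 55 is 90 -> NB
Op 7: route key 97: none >= 97, wrap to smallest pos 40 -> NA
Op 8: route key 35: smallest pos >= 35 is 40 -> NA
Op 9: route key 52: smallest pos >= 52 is 90 -> NB
Op 10: add NC@54 -> ring=[40:NA,54:NC,90:NB]
Final route key 16: smallest pos >= 16 is 40 -> NA

Answer: NA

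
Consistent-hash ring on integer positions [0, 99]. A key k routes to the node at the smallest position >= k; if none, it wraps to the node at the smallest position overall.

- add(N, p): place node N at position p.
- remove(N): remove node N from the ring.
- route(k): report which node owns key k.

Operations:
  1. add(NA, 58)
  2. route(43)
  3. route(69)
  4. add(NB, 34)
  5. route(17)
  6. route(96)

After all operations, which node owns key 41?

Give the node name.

Answer: NA

Derivation:
Op 1: add NA@58 -> ring=[58:NA]
Op 2: route key 43: smallest pos >= 43 is 58 -> NA
Op 3: route key 69: none >= 69, wrap to smallest pos 58 -> NA
Op 4: add NB@34 -> ring=[34:NB,58:NA]
Op 5: route key 17: smallest pos >= 17 is 34 -> NB
Op 6: route key 96: none >= 96, wrap to smallest pos 34 -> NB
Final route key 41: smallest pos >= 41 is 58 -> NA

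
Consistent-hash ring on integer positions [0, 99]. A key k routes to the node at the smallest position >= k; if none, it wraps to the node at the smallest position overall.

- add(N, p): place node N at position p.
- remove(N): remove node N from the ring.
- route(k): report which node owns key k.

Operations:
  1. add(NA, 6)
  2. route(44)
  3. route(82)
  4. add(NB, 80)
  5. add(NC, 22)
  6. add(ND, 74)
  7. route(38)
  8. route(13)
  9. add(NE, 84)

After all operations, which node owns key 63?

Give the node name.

Answer: ND

Derivation:
Op 1: add NA@6 -> ring=[6:NA]
Op 2: route key 44: none >= 44, wrap to smallest pos 6 -> NA
Op 3: route key 82: none >= 82, wrap to smallest pos 6 -> NA
Op 4: add NB@80 -> ring=[6:NA,80:NB]
Op 5: add NC@22 -> ring=[6:NA,22:NC,80:NB]
Op 6: add ND@74 -> ring=[6:NA,22:NC,74:ND,80:NB]
Op 7: route key 38: smallest pos >= 38 is 74 -> ND
Op 8: route key 13: smallest pos >= 13 is 22 -> NC
Op 9: add NE@84 -> ring=[6:NA,22:NC,74:ND,80:NB,84:NE]
Final route key 63: smallest pos >= 63 is 74 -> ND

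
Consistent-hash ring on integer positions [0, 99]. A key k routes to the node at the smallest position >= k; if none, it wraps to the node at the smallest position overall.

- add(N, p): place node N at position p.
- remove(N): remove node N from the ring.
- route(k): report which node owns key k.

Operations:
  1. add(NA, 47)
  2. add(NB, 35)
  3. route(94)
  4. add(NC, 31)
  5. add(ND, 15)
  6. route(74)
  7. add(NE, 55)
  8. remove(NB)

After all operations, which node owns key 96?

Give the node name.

Answer: ND

Derivation:
Op 1: add NA@47 -> ring=[47:NA]
Op 2: add NB@35 -> ring=[35:NB,47:NA]
Op 3: route key 94: none >= 94, wrap to smallest pos 35 -> NB
Op 4: add NC@31 -> ring=[31:NC,35:NB,47:NA]
Op 5: add ND@15 -> ring=[15:ND,31:NC,35:NB,47:NA]
Op 6: route key 74: none >= 74, wrap to smallest pos 15 -> ND
Op 7: add NE@55 -> ring=[15:ND,31:NC,35:NB,47:NA,55:NE]
Op 8: remove NB -> ring=[15:ND,31:NC,47:NA,55:NE]
Final route key 96: none >= 96, wrap to smallest pos 15 -> ND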